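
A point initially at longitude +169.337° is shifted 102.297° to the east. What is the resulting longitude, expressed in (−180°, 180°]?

Start at +169.337°; shift +102.297° → +271.634°.
+271.634° lies outside (−180°, 180°]; subtract 360° → -88.366°.

-88.366°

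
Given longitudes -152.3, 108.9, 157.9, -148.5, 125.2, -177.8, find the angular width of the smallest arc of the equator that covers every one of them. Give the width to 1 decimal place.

102.6°

Sort the longitudes: -177.8°, -152.3°, -148.5°, +108.9°, +125.2°, +157.9°.
Eastward gaps between consecutive values (wrapping around): 25.5°, 3.8°, 257.4°, 16.3°, 32.7°, 24.3°.
Largest gap = 257.4° ⇒ minimal covering band is its complement: 360° − 257.4° = 102.6°.
Band runs from +108.9° eastward to -148.5°, crossing the antimeridian.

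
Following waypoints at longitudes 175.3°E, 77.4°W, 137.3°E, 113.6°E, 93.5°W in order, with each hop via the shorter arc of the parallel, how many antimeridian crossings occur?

3

Leg 1: +175.3° → -77.4°, shortest Δλ = 107.3° (east) — crosses 180°.
Leg 2: -77.4° → +137.3°, shortest Δλ = -145.3° (west) — crosses 180°.
Leg 3: +137.3° → +113.6°, shortest Δλ = -23.7° (west) — does not cross 180°.
Leg 4: +113.6° → -93.5°, shortest Δλ = 152.9° (east) — crosses 180°.
Total crossings: 3.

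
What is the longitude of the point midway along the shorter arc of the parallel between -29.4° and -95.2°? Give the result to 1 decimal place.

-62.3°

Signed shortest Δλ from -29.4° to -95.2° is -65.8°.
Midpoint longitude = -29.4° + (-65.8°)/2 = -29.4° − 32.9° = -62.3°.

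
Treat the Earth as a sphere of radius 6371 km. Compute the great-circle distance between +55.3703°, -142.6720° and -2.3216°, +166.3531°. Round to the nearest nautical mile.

Δλ = 166.3531 − -142.6720 = 309.0251°; wrapped into (−180°, 180°]: -50.9749°.
Δφ = -2.3216 − 55.3703 = -57.6919°.
a = sin²(Δφ/2) + cos φ₁ · cos φ₂ · sin²(Δλ/2) = 0.337904.
c = 2·atan2(√a, √(1−a)) = 1.24064 rad → d = 6371·c ≈ 7904.11 km ≈ 4267.88 nmi.

4268 nmi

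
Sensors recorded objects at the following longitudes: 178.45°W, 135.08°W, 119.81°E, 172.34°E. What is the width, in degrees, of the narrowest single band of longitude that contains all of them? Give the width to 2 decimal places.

Sort the longitudes: -178.45°, -135.08°, +119.81°, +172.34°.
Eastward gaps between consecutive values (wrapping around): 43.37°, 254.89°, 52.53°, 9.21°.
Largest gap = 254.89° ⇒ minimal covering band is its complement: 360° − 254.89° = 105.11°.
Band runs from +119.81° eastward to -135.08°, crossing the antimeridian.

105.11°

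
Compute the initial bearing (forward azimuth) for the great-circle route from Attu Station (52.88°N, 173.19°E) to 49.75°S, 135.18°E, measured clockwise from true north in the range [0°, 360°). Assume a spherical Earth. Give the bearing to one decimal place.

204.7°

Δλ = 135.18 − 173.19 = -38.01°.
θ = atan2( sin Δλ · cos φ₂ , cos φ₁ · sin φ₂ − sin φ₁ · cos φ₂ · cos Δλ )
  = atan2(-0.39788, -0.86653) = -155.337° → normalised to [0°, 360°): 204.663°.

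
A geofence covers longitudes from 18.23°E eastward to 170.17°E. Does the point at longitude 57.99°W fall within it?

Band width going east from +18.23° to +170.17°: ((170.17 − 18.23) mod 360) = 151.94°.
Offset of -57.99° east of the west edge: ((-57.99 − 18.23) mod 360) = 283.78°.
283.78° > 151.94° ⇒ outside.

No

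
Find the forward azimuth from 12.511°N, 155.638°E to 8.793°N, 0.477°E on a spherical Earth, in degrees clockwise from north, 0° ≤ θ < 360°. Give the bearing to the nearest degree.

310°

Δλ = 0.477 − 155.638 = -155.161°.
θ = atan2( sin Δλ · cos φ₂ , cos φ₁ · sin φ₂ − sin φ₁ · cos φ₂ · cos Δλ )
  = atan2(-0.41513, 0.34351) = -50.393° → normalised to [0°, 360°): 309.607°.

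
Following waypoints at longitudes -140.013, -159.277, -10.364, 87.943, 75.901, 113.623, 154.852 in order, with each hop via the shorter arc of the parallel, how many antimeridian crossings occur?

Leg 1: -140.013° → -159.277°, shortest Δλ = -19.264° (west) — does not cross 180°.
Leg 2: -159.277° → -10.364°, shortest Δλ = 148.913° (east) — does not cross 180°.
Leg 3: -10.364° → +87.943°, shortest Δλ = 98.307° (east) — does not cross 180°.
Leg 4: +87.943° → +75.901°, shortest Δλ = -12.042° (west) — does not cross 180°.
Leg 5: +75.901° → +113.623°, shortest Δλ = 37.722° (east) — does not cross 180°.
Leg 6: +113.623° → +154.852°, shortest Δλ = 41.229° (east) — does not cross 180°.
Total crossings: 0.

0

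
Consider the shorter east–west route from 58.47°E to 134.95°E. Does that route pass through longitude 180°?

Signed shortest Δλ = ((134.95 − 58.47 + 180) mod 360) − 180 = 76.48°.
Going east by 76.48° from +58.47° reaches +134.95° without touching 180°.

No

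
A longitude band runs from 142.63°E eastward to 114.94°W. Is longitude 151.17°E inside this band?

Band width going east from +142.63° to -114.94°: ((-114.94 − 142.63) mod 360) = 102.43°.
Offset of +151.17° east of the west edge: ((151.17 − 142.63) mod 360) = 8.54°.
8.54° ≤ 102.43° ⇒ inside.

Yes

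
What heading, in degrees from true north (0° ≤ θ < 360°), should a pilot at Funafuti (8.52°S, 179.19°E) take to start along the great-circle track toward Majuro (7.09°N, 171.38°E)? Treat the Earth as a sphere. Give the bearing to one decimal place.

Δλ = 171.38 − 179.19 = -7.81°.
θ = atan2( sin Δλ · cos φ₂ , cos φ₁ · sin φ₂ − sin φ₁ · cos φ₂ · cos Δλ )
  = atan2(-0.13485, 0.26772) = -26.734° → normalised to [0°, 360°): 333.266°.

333.3°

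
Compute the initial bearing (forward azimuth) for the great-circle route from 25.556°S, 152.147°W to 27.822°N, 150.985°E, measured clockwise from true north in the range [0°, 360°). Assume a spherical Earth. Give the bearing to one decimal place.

Δλ = 150.985 − -152.147 = 303.132°; wrapped into (−180°, 180°]: -56.868°.
θ = atan2( sin Δλ · cos φ₂ , cos φ₁ · sin φ₂ − sin φ₁ · cos φ₂ · cos Δλ )
  = atan2(-0.74061, 0.62959) = -49.632° → normalised to [0°, 360°): 310.368°.

310.4°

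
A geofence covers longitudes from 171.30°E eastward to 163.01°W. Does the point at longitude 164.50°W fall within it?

Band width going east from +171.30° to -163.01°: ((-163.01 − 171.30) mod 360) = 25.69°.
Offset of -164.50° east of the west edge: ((-164.50 − 171.30) mod 360) = 24.20°.
24.20° ≤ 25.69° ⇒ inside.

Yes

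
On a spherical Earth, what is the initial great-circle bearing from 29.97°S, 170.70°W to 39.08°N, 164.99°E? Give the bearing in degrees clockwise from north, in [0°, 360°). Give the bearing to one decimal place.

340.4°

Δλ = 164.99 − -170.70 = 335.69°; wrapped into (−180°, 180°]: -24.31°.
θ = atan2( sin Δλ · cos φ₂ , cos φ₁ · sin φ₂ − sin φ₁ · cos φ₂ · cos Δλ )
  = atan2(-0.31957, 0.89951) = -19.559° → normalised to [0°, 360°): 340.441°.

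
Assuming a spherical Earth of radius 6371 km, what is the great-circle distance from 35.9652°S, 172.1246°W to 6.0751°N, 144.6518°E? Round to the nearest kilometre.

Δλ = 144.6518 − -172.1246 = 316.7764°; wrapped into (−180°, 180°]: -43.2236°.
Δφ = 6.0751 − -35.9652 = 42.0403°.
a = sin²(Δφ/2) + cos φ₁ · cos φ₂ · sin²(Δλ/2) = 0.237843.
c = 2·atan2(√a, √(1−a)) = 1.01889 rad → d = 6371·c ≈ 6491.33 km.

6491 km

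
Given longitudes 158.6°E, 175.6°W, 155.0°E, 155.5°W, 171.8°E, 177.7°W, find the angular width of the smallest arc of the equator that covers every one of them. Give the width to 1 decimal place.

49.5°

Sort the longitudes: -177.7°, -175.6°, -155.5°, +155.0°, +158.6°, +171.8°.
Eastward gaps between consecutive values (wrapping around): 2.1°, 20.1°, 310.5°, 3.6°, 13.2°, 10.5°.
Largest gap = 310.5° ⇒ minimal covering band is its complement: 360° − 310.5° = 49.5°.
Band runs from +155.0° eastward to -155.5°, crossing the antimeridian.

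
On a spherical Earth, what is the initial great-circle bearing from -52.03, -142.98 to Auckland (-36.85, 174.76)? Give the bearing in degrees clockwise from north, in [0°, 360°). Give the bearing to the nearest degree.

Δλ = 174.76 − -142.98 = 317.74°; wrapped into (−180°, 180°]: -42.26°.
θ = atan2( sin Δλ · cos φ₂ , cos φ₁ · sin φ₂ − sin φ₁ · cos φ₂ · cos Δλ )
  = atan2(-0.53814, 0.09790) = -79.689° → normalised to [0°, 360°): 280.311°.

280°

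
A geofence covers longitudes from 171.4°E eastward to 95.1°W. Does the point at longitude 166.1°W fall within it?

Band width going east from +171.4° to -95.1°: ((-95.1 − 171.4) mod 360) = 93.5°.
Offset of -166.1° east of the west edge: ((-166.1 − 171.4) mod 360) = 22.5°.
22.5° ≤ 93.5° ⇒ inside.

Yes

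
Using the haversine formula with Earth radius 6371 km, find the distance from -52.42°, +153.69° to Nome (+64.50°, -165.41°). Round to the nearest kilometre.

Δλ = -165.41 − 153.69 = -319.10°; wrapped into (−180°, 180°]: 40.90°.
Δφ = 64.50 − -52.42 = 116.92°.
a = sin²(Δφ/2) + cos φ₁ · cos φ₂ · sin²(Δλ/2) = 0.758424.
c = 2·atan2(√a, √(1−a)) = 2.11396 rad → d = 6371·c ≈ 13468.05 km.

13468 km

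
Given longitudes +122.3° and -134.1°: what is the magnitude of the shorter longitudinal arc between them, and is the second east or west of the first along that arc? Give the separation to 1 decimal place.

103.6° east

Raw difference: -134.1 − 122.3 = -256.4°.
Normalise into (−180°, 180°]: -256.4° + 360° = 103.6°.
Positive ⇒ the second point lies to the east; separation 103.6°.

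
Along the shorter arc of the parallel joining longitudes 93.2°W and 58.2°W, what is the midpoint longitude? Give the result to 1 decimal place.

75.7°W

Signed shortest Δλ from -93.2° to -58.2° is +35.0°.
Midpoint longitude = -93.2° + (+35.0°)/2 = -93.2° + 17.5° = -75.7°.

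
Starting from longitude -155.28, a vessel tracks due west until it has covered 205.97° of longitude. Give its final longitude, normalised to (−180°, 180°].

Start at -155.28°; shift −205.97° → -361.25°.
-361.25° lies outside (−180°, 180°]; add 360° → -1.25°.

-1.25°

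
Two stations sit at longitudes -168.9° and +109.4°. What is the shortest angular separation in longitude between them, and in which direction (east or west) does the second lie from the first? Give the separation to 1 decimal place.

81.7° west

Raw difference: 109.4 − -168.9 = 278.3°.
Normalise into (−180°, 180°]: 278.3° − 360° = -81.7°.
Negative ⇒ the second point lies to the west; separation 81.7°.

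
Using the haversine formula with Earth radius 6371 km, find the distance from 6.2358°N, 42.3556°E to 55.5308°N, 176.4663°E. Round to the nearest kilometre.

Δλ = 176.4663 − 42.3556 = 134.1107°.
Δφ = 55.5308 − 6.2358 = 49.2950°.
a = sin²(Δφ/2) + cos φ₁ · cos φ₂ · sin²(Δλ/2) = 0.651028.
c = 2·atan2(√a, √(1−a)) = 1.87764 rad → d = 6371·c ≈ 11962.48 km.

11962 km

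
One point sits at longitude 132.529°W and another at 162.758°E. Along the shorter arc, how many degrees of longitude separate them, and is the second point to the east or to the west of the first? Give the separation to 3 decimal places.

Raw difference: 162.758 − -132.529 = 295.287°.
Normalise into (−180°, 180°]: 295.287° − 360° = -64.713°.
Negative ⇒ the second point lies to the west; separation 64.713°.

64.713° west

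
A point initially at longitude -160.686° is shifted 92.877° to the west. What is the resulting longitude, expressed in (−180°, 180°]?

+106.437°

Start at -160.686°; shift −92.877° → -253.563°.
-253.563° lies outside (−180°, 180°]; add 360° → +106.437°.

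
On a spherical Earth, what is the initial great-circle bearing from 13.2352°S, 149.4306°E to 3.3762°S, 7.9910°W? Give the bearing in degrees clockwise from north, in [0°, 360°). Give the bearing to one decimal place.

235.0°

Δλ = -7.9910 − 149.4306 = -157.4216°.
θ = atan2( sin Δλ · cos φ₂ , cos φ₁ · sin φ₂ − sin φ₁ · cos φ₂ · cos Δλ )
  = atan2(-0.38328, -0.26836) = -124.999° → normalised to [0°, 360°): 235.001°.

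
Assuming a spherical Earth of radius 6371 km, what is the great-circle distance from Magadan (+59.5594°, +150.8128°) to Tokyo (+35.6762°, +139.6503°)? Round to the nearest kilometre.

Δλ = 139.6503 − 150.8128 = -11.1625°.
Δφ = 35.6762 − 59.5594 = -23.8832°.
a = sin²(Δφ/2) + cos φ₁ · cos φ₂ · sin²(Δλ/2) = 0.046707.
c = 2·atan2(√a, √(1−a)) = 0.43567 rad → d = 6371·c ≈ 2775.66 km.

2776 km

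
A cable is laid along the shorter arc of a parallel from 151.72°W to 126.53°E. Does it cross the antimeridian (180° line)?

Yes

Naïve |126.53 − -151.72| = 278.25° > 180°, so the shorter arc goes the other way round — across 180°.
Signed shortest Δλ = ((126.53 − -151.72 + 180) mod 360) − 180 = -81.75°.
Going west by 81.75° from -151.72° passes through 180° before reaching +126.53°.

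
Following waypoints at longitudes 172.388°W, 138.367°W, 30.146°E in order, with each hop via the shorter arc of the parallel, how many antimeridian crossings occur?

Leg 1: -172.388° → -138.367°, shortest Δλ = 34.021° (east) — does not cross 180°.
Leg 2: -138.367° → +30.146°, shortest Δλ = 168.513° (east) — does not cross 180°.
Total crossings: 0.

0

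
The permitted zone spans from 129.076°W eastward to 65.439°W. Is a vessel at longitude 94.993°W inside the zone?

Band width going east from -129.076° to -65.439°: ((-65.439 − -129.076) mod 360) = 63.637°.
Offset of -94.993° east of the west edge: ((-94.993 − -129.076) mod 360) = 34.083°.
34.083° ≤ 63.637° ⇒ inside.

Yes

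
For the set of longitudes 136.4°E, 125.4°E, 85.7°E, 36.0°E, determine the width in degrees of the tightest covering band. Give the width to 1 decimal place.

100.4°

Sort the longitudes: +36.0°, +85.7°, +125.4°, +136.4°.
Eastward gaps between consecutive values (wrapping around): 49.7°, 39.7°, 11.0°, 259.6°.
Largest gap = 259.6° ⇒ minimal covering band is its complement: 360° − 259.6° = 100.4°.
Band runs from +36.0° eastward to +136.4°.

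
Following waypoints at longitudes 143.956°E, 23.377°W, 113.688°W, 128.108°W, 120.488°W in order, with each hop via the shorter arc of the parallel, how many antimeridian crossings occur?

Leg 1: +143.956° → -23.377°, shortest Δλ = -167.333° (west) — does not cross 180°.
Leg 2: -23.377° → -113.688°, shortest Δλ = -90.311° (west) — does not cross 180°.
Leg 3: -113.688° → -128.108°, shortest Δλ = -14.42° (west) — does not cross 180°.
Leg 4: -128.108° → -120.488°, shortest Δλ = 7.62° (east) — does not cross 180°.
Total crossings: 0.

0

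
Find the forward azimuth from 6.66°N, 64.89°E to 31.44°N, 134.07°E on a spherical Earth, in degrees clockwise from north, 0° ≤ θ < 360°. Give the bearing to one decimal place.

58.8°

Δλ = 134.07 − 64.89 = 69.18°.
θ = atan2( sin Δλ · cos φ₂ , cos φ₁ · sin φ₂ − sin φ₁ · cos φ₂ · cos Δλ )
  = atan2(0.79748, 0.48292) = 58.803° → normalised to [0°, 360°): 58.803°.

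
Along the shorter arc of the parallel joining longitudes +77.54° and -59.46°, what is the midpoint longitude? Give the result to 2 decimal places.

Signed shortest Δλ from +77.54° to -59.46° is -137.00°.
Midpoint longitude = +77.54° + (-137.00°)/2 = +77.54° − 68.50° = +9.04°.

+9.04°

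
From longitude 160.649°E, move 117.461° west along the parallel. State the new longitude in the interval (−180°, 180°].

Start at +160.649°; shift −117.461° → +43.188°.
+43.188° already lies in (−180°, 180°].

43.188°E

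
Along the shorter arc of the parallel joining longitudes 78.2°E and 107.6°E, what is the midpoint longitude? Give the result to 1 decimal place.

92.9°E

Signed shortest Δλ from +78.2° to +107.6° is +29.4°.
Midpoint longitude = +78.2° + (+29.4°)/2 = +78.2° + 14.7° = +92.9°.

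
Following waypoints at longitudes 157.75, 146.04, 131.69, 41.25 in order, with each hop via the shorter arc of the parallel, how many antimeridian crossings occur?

0

Leg 1: +157.75° → +146.04°, shortest Δλ = -11.71° (west) — does not cross 180°.
Leg 2: +146.04° → +131.69°, shortest Δλ = -14.35° (west) — does not cross 180°.
Leg 3: +131.69° → +41.25°, shortest Δλ = -90.44° (west) — does not cross 180°.
Total crossings: 0.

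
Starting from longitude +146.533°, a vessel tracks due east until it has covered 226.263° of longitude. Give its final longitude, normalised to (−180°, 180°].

+12.796°

Start at +146.533°; shift +226.263° → +372.796°.
+372.796° lies outside (−180°, 180°]; subtract 360° → +12.796°.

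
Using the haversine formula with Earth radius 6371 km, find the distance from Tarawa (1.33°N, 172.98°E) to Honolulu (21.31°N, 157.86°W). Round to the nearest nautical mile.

2086 nmi

Δλ = -157.86 − 172.98 = -330.84°; wrapped into (−180°, 180°]: 29.16°.
Δφ = 21.31 − 1.33 = 19.98°.
a = sin²(Δφ/2) + cos φ₁ · cos φ₂ · sin²(Δλ/2) = 0.089114.
c = 2·atan2(√a, √(1−a)) = 0.60628 rad → d = 6371·c ≈ 3862.63 km ≈ 2085.65 nmi.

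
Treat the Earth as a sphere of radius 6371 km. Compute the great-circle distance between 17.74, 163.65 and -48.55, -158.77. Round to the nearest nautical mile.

4459 nmi

Δλ = -158.77 − 163.65 = -322.42°; wrapped into (−180°, 180°]: 37.58°.
Δφ = -48.55 − 17.74 = -66.29°.
a = sin²(Δφ/2) + cos φ₁ · cos φ₂ · sin²(Δλ/2) = 0.364359.
c = 2·atan2(√a, √(1−a)) = 1.29607 rad → d = 6371·c ≈ 8257.27 km ≈ 4458.57 nmi.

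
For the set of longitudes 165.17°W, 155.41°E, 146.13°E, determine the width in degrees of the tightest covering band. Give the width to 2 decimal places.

48.70°

Sort the longitudes: -165.17°, +146.13°, +155.41°.
Eastward gaps between consecutive values (wrapping around): 311.30°, 9.28°, 39.42°.
Largest gap = 311.30° ⇒ minimal covering band is its complement: 360° − 311.30° = 48.70°.
Band runs from +146.13° eastward to -165.17°, crossing the antimeridian.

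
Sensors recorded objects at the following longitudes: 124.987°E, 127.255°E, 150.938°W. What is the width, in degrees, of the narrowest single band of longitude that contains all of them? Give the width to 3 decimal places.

Sort the longitudes: -150.938°, +124.987°, +127.255°.
Eastward gaps between consecutive values (wrapping around): 275.925°, 2.268°, 81.807°.
Largest gap = 275.925° ⇒ minimal covering band is its complement: 360° − 275.925° = 84.075°.
Band runs from +124.987° eastward to -150.938°, crossing the antimeridian.

84.075°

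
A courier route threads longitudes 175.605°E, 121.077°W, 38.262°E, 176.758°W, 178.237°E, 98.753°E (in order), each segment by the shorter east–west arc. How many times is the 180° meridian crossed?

Leg 1: +175.605° → -121.077°, shortest Δλ = 63.318° (east) — crosses 180°.
Leg 2: -121.077° → +38.262°, shortest Δλ = 159.339° (east) — does not cross 180°.
Leg 3: +38.262° → -176.758°, shortest Δλ = 144.98° (east) — crosses 180°.
Leg 4: -176.758° → +178.237°, shortest Δλ = -5.005° (west) — crosses 180°.
Leg 5: +178.237° → +98.753°, shortest Δλ = -79.484° (west) — does not cross 180°.
Total crossings: 3.

3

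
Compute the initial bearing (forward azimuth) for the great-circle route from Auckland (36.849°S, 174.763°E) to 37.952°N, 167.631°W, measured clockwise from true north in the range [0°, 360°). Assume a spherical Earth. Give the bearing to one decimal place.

Δλ = -167.631 − 174.763 = -342.394°; wrapped into (−180°, 180°]: 17.606°.
θ = atan2( sin Δλ · cos φ₂ , cos φ₁ · sin φ₂ − sin φ₁ · cos φ₂ · cos Δλ )
  = atan2(0.23851, 0.94287) = 14.196° → normalised to [0°, 360°): 14.196°.

14.2°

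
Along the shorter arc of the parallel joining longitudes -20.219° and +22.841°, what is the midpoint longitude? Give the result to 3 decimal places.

+1.311°

Signed shortest Δλ from -20.219° to +22.841° is +43.060°.
Midpoint longitude = -20.219° + (+43.060°)/2 = -20.219° + 21.530° = +1.311°.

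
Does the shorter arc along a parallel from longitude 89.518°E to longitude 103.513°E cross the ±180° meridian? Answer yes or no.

Signed shortest Δλ = ((103.513 − 89.518 + 180) mod 360) − 180 = 13.995°.
Going east by 13.995° from +89.518° reaches +103.513° without touching 180°.

No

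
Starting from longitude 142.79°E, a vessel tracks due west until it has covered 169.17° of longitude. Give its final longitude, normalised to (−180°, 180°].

26.38°W

Start at +142.79°; shift −169.17° → -26.38°.
-26.38° already lies in (−180°, 180°].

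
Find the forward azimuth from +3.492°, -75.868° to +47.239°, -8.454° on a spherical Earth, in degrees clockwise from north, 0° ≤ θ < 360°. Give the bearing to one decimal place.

Δλ = -8.454 − -75.868 = 67.414°.
θ = atan2( sin Δλ · cos φ₂ , cos φ₁ · sin φ₂ − sin φ₁ · cos φ₂ · cos Δλ )
  = atan2(0.62687, 0.71695) = 41.165° → normalised to [0°, 360°): 41.165°.

41.2°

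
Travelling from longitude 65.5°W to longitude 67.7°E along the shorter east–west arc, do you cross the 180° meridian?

No

Signed shortest Δλ = ((67.7 − -65.5 + 180) mod 360) − 180 = 133.2°.
Going east by 133.2° from -65.5° reaches +67.7° without touching 180°.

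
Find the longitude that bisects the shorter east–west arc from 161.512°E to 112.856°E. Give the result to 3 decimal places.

Signed shortest Δλ from +161.512° to +112.856° is -48.656°.
Midpoint longitude = +161.512° + (-48.656°)/2 = +161.512° − 24.328° = +137.184°.

137.184°E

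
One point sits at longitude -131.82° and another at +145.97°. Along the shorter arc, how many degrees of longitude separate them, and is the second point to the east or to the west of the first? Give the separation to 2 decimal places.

82.21° west

Raw difference: 145.97 − -131.82 = 277.79°.
Normalise into (−180°, 180°]: 277.79° − 360° = -82.21°.
Negative ⇒ the second point lies to the west; separation 82.21°.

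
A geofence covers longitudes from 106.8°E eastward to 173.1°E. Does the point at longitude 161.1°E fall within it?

Band width going east from +106.8° to +173.1°: ((173.1 − 106.8) mod 360) = 66.3°.
Offset of +161.1° east of the west edge: ((161.1 − 106.8) mod 360) = 54.3°.
54.3° ≤ 66.3° ⇒ inside.

Yes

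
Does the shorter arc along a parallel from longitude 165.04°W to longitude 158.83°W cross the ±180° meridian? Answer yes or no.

Signed shortest Δλ = ((-158.83 − -165.04 + 180) mod 360) − 180 = 6.21°.
Going east by 6.21° from -165.04° reaches -158.83° without touching 180°.

No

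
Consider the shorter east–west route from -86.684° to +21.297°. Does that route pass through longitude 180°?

Signed shortest Δλ = ((21.297 − -86.684 + 180) mod 360) − 180 = 107.981°.
Going east by 107.981° from -86.684° reaches +21.297° without touching 180°.

No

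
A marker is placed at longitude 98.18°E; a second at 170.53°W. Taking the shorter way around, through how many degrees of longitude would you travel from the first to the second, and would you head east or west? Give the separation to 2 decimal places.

Raw difference: -170.53 − 98.18 = -268.71°.
Normalise into (−180°, 180°]: -268.71° + 360° = 91.29°.
Positive ⇒ the second point lies to the east; separation 91.29°.

91.29° east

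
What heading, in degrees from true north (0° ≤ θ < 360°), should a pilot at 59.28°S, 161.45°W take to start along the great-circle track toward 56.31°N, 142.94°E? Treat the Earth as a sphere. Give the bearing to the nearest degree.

327°

Δλ = 142.94 − -161.45 = 304.39°; wrapped into (−180°, 180°]: -55.61°.
θ = atan2( sin Δλ · cos φ₂ , cos φ₁ · sin φ₂ − sin φ₁ · cos φ₂ · cos Δλ )
  = atan2(-0.45774, 0.69439) = -33.393° → normalised to [0°, 360°): 326.607°.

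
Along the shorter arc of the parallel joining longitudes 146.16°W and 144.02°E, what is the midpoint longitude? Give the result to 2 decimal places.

178.93°E

Signed shortest Δλ from -146.16° to +144.02° is -69.82°.
Midpoint longitude = -146.16° + (-69.82°)/2 = -146.16° − 34.91° = -181.07°.
Normalise into (−180°, 180°]: +178.93°.
(The naïve average (-146.16 + +144.02)/2 = -1.07° is on the wrong side of the globe.)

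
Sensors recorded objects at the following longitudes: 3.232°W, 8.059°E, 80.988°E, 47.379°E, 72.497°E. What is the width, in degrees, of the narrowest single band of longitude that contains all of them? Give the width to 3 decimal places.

Sort the longitudes: -3.232°, +8.059°, +47.379°, +72.497°, +80.988°.
Eastward gaps between consecutive values (wrapping around): 11.291°, 39.320°, 25.118°, 8.491°, 275.780°.
Largest gap = 275.780° ⇒ minimal covering band is its complement: 360° − 275.780° = 84.220°.
Band runs from -3.232° eastward to +80.988°.

84.220°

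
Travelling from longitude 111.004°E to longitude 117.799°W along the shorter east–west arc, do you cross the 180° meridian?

Naïve |-117.799 − 111.004| = 228.803° > 180°, so the shorter arc goes the other way round — across 180°.
Signed shortest Δλ = ((-117.799 − 111.004 + 180) mod 360) − 180 = 131.197°.
Going east by 131.197° from +111.004° passes through 180° before reaching -117.799°.

Yes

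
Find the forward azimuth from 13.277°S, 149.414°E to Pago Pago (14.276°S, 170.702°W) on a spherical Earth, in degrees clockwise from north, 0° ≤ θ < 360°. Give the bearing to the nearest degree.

Δλ = -170.702 − 149.414 = -320.116°; wrapped into (−180°, 180°]: 39.884°.
θ = atan2( sin Δλ · cos φ₂ , cos φ₁ · sin φ₂ − sin φ₁ · cos φ₂ · cos Δλ )
  = atan2(0.62143, -0.06922) = 96.356° → normalised to [0°, 360°): 96.356°.

96°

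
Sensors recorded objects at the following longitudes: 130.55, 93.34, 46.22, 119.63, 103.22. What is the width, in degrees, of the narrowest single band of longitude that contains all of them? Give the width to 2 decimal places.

Sort the longitudes: +46.22°, +93.34°, +103.22°, +119.63°, +130.55°.
Eastward gaps between consecutive values (wrapping around): 47.12°, 9.88°, 16.41°, 10.92°, 275.67°.
Largest gap = 275.67° ⇒ minimal covering band is its complement: 360° − 275.67° = 84.33°.
Band runs from +46.22° eastward to +130.55°.

84.33°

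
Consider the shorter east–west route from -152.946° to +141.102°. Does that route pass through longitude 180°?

Yes

Naïve |141.102 − -152.946| = 294.048° > 180°, so the shorter arc goes the other way round — across 180°.
Signed shortest Δλ = ((141.102 − -152.946 + 180) mod 360) − 180 = -65.952°.
Going west by 65.952° from -152.946° passes through 180° before reaching +141.102°.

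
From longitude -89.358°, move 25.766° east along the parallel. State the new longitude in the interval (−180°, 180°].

-63.592°

Start at -89.358°; shift +25.766° → -63.592°.
-63.592° already lies in (−180°, 180°].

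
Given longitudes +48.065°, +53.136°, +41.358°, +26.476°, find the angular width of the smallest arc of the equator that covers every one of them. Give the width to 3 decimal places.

Sort the longitudes: +26.476°, +41.358°, +48.065°, +53.136°.
Eastward gaps between consecutive values (wrapping around): 14.882°, 6.707°, 5.071°, 333.340°.
Largest gap = 333.340° ⇒ minimal covering band is its complement: 360° − 333.340° = 26.660°.
Band runs from +26.476° eastward to +53.136°.

26.660°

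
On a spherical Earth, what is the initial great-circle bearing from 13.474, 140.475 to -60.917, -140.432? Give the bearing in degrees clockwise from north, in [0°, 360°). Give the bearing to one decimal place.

151.3°

Δλ = -140.432 − 140.475 = -280.907°; wrapped into (−180°, 180°]: 79.093°.
θ = atan2( sin Δλ · cos φ₂ , cos φ₁ · sin φ₂ − sin φ₁ · cos φ₂ · cos Δλ )
  = atan2(0.47730, -0.87129) = 151.286° → normalised to [0°, 360°): 151.286°.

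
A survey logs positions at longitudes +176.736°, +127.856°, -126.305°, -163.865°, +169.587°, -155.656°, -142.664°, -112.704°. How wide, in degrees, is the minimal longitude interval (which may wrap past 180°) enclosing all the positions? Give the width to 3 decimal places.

119.440°

Sort the longitudes: -163.865°, -155.656°, -142.664°, -126.305°, -112.704°, +127.856°, +169.587°, +176.736°.
Eastward gaps between consecutive values (wrapping around): 8.209°, 12.992°, 16.359°, 13.601°, 240.560°, 41.731°, 7.149°, 19.399°.
Largest gap = 240.560° ⇒ minimal covering band is its complement: 360° − 240.560° = 119.440°.
Band runs from +127.856° eastward to -112.704°, crossing the antimeridian.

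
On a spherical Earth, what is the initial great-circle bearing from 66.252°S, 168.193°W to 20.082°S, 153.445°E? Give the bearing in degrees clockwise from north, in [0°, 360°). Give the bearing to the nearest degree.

313°

Δλ = 153.445 − -168.193 = 321.638°; wrapped into (−180°, 180°]: -38.362°.
θ = atan2( sin Δλ · cos φ₂ , cos φ₁ · sin φ₂ − sin φ₁ · cos φ₂ · cos Δλ )
  = atan2(-0.58290, 0.53580) = -47.411° → normalised to [0°, 360°): 312.589°.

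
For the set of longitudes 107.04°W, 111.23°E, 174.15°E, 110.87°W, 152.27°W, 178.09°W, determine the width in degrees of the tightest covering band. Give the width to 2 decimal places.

141.73°

Sort the longitudes: -178.09°, -152.27°, -110.87°, -107.04°, +111.23°, +174.15°.
Eastward gaps between consecutive values (wrapping around): 25.82°, 41.40°, 3.83°, 218.27°, 62.92°, 7.76°.
Largest gap = 218.27° ⇒ minimal covering band is its complement: 360° − 218.27° = 141.73°.
Band runs from +111.23° eastward to -107.04°, crossing the antimeridian.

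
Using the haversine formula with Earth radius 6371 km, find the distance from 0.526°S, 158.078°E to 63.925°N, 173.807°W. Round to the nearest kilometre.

Δλ = -173.807 − 158.078 = -331.885°; wrapped into (−180°, 180°]: 28.115°.
Δφ = 63.925 − -0.526 = 64.451°.
a = sin²(Δφ/2) + cos φ₁ · cos φ₂ · sin²(Δλ/2) = 0.310290.
c = 2·atan2(√a, √(1−a)) = 1.18163 rad → d = 6371·c ≈ 7528.15 km.

7528 km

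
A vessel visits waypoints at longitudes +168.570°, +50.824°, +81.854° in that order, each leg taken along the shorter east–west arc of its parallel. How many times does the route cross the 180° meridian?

Leg 1: +168.570° → +50.824°, shortest Δλ = -117.746° (west) — does not cross 180°.
Leg 2: +50.824° → +81.854°, shortest Δλ = 31.03° (east) — does not cross 180°.
Total crossings: 0.

0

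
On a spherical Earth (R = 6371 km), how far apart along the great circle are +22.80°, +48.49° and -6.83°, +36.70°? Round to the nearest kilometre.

3536 km

Δλ = 36.70 − 48.49 = -11.79°.
Δφ = -6.83 − 22.80 = -29.63°.
a = sin²(Δφ/2) + cos φ₁ · cos φ₂ · sin²(Δλ/2) = 0.075037.
c = 2·atan2(√a, √(1−a)) = 0.55495 rad → d = 6371·c ≈ 3535.60 km.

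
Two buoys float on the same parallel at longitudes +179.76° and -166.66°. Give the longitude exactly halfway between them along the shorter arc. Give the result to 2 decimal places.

Signed shortest Δλ from +179.76° to -166.66° is +13.58°.
Midpoint longitude = +179.76° + (+13.58°)/2 = +179.76° + 6.79° = +186.55°.
Normalise into (−180°, 180°]: -173.45°.
(The naïve average (+179.76 + -166.66)/2 = 6.55° is on the wrong side of the globe.)

-173.45°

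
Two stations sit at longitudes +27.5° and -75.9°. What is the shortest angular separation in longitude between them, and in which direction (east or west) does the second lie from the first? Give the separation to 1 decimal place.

Raw difference: -75.9 − 27.5 = -103.4°.
Normalise into (−180°, 180°]: -103.4° stays -103.4°.
Negative ⇒ the second point lies to the west; separation 103.4°.

103.4° west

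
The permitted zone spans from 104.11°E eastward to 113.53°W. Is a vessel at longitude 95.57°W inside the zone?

No

Band width going east from +104.11° to -113.53°: ((-113.53 − 104.11) mod 360) = 142.36°.
Offset of -95.57° east of the west edge: ((-95.57 − 104.11) mod 360) = 160.32°.
160.32° > 142.36° ⇒ outside.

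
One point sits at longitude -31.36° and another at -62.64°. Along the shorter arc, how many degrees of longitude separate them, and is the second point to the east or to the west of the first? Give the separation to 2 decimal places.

31.28° west

Raw difference: -62.64 − -31.36 = -31.28°.
Normalise into (−180°, 180°]: -31.28° stays -31.28°.
Negative ⇒ the second point lies to the west; separation 31.28°.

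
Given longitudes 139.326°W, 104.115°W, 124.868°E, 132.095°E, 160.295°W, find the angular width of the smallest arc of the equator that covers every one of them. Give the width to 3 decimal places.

131.017°

Sort the longitudes: -160.295°, -139.326°, -104.115°, +124.868°, +132.095°.
Eastward gaps between consecutive values (wrapping around): 20.969°, 35.211°, 228.983°, 7.227°, 67.610°.
Largest gap = 228.983° ⇒ minimal covering band is its complement: 360° − 228.983° = 131.017°.
Band runs from +124.868° eastward to -104.115°, crossing the antimeridian.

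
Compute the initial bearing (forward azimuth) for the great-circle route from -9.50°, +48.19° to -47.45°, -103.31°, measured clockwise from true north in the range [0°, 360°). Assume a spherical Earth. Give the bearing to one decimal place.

201.4°

Δλ = -103.31 − 48.19 = -151.50°.
θ = atan2( sin Δλ · cos φ₂ , cos φ₁ · sin φ₂ − sin φ₁ · cos φ₂ · cos Δλ )
  = atan2(-0.32267, -0.82467) = -158.631° → normalised to [0°, 360°): 201.369°.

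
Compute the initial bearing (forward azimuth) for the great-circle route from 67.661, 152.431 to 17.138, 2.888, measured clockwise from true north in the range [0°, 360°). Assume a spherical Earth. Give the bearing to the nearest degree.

Δλ = 2.888 − 152.431 = -149.543°.
θ = atan2( sin Δλ · cos φ₂ , cos φ₁ · sin φ₂ − sin φ₁ · cos φ₂ · cos Δλ )
  = atan2(-0.48438, 0.87392) = -28.998° → normalised to [0°, 360°): 331.002°.

331°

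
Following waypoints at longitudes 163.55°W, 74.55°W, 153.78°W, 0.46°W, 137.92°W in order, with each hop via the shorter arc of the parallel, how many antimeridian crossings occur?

0

Leg 1: -163.55° → -74.55°, shortest Δλ = 89.0° (east) — does not cross 180°.
Leg 2: -74.55° → -153.78°, shortest Δλ = -79.23° (west) — does not cross 180°.
Leg 3: -153.78° → -0.46°, shortest Δλ = 153.32° (east) — does not cross 180°.
Leg 4: -0.46° → -137.92°, shortest Δλ = -137.46° (west) — does not cross 180°.
Total crossings: 0.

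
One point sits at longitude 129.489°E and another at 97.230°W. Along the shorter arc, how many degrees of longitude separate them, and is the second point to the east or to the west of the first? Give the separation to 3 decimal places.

133.281° east

Raw difference: -97.230 − 129.489 = -226.719°.
Normalise into (−180°, 180°]: -226.719° + 360° = 133.281°.
Positive ⇒ the second point lies to the east; separation 133.281°.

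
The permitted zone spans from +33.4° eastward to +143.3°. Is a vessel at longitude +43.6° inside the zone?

Band width going east from +33.4° to +143.3°: ((143.3 − 33.4) mod 360) = 109.9°.
Offset of +43.6° east of the west edge: ((43.6 − 33.4) mod 360) = 10.2°.
10.2° ≤ 109.9° ⇒ inside.

Yes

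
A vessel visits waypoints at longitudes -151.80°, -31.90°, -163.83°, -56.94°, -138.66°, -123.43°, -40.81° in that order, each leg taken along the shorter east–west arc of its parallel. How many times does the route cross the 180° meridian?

0

Leg 1: -151.80° → -31.90°, shortest Δλ = 119.9° (east) — does not cross 180°.
Leg 2: -31.90° → -163.83°, shortest Δλ = -131.93° (west) — does not cross 180°.
Leg 3: -163.83° → -56.94°, shortest Δλ = 106.89° (east) — does not cross 180°.
Leg 4: -56.94° → -138.66°, shortest Δλ = -81.72° (west) — does not cross 180°.
Leg 5: -138.66° → -123.43°, shortest Δλ = 15.23° (east) — does not cross 180°.
Leg 6: -123.43° → -40.81°, shortest Δλ = 82.62° (east) — does not cross 180°.
Total crossings: 0.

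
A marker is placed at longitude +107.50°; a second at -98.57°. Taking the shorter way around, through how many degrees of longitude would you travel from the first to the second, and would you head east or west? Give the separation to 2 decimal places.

153.93° east

Raw difference: -98.57 − 107.50 = -206.07°.
Normalise into (−180°, 180°]: -206.07° + 360° = 153.93°.
Positive ⇒ the second point lies to the east; separation 153.93°.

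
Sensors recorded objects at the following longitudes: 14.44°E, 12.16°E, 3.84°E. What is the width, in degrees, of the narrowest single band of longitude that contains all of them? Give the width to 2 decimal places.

Sort the longitudes: +3.84°, +12.16°, +14.44°.
Eastward gaps between consecutive values (wrapping around): 8.32°, 2.28°, 349.40°.
Largest gap = 349.40° ⇒ minimal covering band is its complement: 360° − 349.40° = 10.60°.
Band runs from +3.84° eastward to +14.44°.

10.60°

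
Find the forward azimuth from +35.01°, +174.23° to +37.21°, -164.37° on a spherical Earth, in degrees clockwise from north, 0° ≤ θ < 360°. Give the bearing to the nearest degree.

Δλ = -164.37 − 174.23 = -338.60°; wrapped into (−180°, 180°]: 21.40°.
θ = atan2( sin Δλ · cos φ₂ , cos φ₁ · sin φ₂ − sin φ₁ · cos φ₂ · cos Δλ )
  = atan2(0.29060, 0.06989) = 76.477° → normalised to [0°, 360°): 76.477°.

76°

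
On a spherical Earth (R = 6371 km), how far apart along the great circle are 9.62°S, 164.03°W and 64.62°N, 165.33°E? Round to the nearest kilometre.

Δλ = 165.33 − -164.03 = 329.36°; wrapped into (−180°, 180°]: -30.64°.
Δφ = 64.62 − -9.62 = 74.24°.
a = sin²(Δφ/2) + cos φ₁ · cos φ₂ · sin²(Δλ/2) = 0.393696.
c = 2·atan2(√a, √(1−a)) = 1.35655 rad → d = 6371·c ≈ 8642.59 km.

8643 km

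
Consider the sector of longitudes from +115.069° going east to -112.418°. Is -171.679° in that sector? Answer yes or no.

Band width going east from +115.069° to -112.418°: ((-112.418 − 115.069) mod 360) = 132.513°.
Offset of -171.679° east of the west edge: ((-171.679 − 115.069) mod 360) = 73.252°.
73.252° ≤ 132.513° ⇒ inside.

Yes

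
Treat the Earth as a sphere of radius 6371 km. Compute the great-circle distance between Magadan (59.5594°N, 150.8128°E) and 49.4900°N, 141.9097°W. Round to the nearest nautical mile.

2312 nmi

Δλ = -141.9097 − 150.8128 = -292.7225°; wrapped into (−180°, 180°]: 67.2775°.
Δφ = 49.4900 − 59.5594 = -10.0694°.
a = sin²(Δφ/2) + cos φ₁ · cos φ₂ · sin²(Δλ/2) = 0.108693.
c = 2·atan2(√a, √(1−a)) = 0.67194 rad → d = 6371·c ≈ 4280.95 km ≈ 2311.53 nmi.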